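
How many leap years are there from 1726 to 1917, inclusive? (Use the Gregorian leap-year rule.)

Multiples of 4 in [1726,1917]: 48.
Of those, multiples of 100: 2 (not leap unless ÷400).
Multiples of 400: 0.
Leap years = 48 − 2 + 0 = 46.

46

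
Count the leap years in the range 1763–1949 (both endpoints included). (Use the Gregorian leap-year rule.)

Multiples of 4 in [1763,1949]: 47.
Of those, multiples of 100: 2 (not leap unless ÷400).
Multiples of 400: 0.
Leap years = 47 − 2 + 0 = 45.

45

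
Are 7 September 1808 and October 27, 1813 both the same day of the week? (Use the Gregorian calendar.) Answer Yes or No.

Yes

From Sep 7, 1808 to Oct 27, 1813 is 1876 days.
1876 mod 7 = 0, so they are the same weekday.
(Sep 7, 1808 is a Wednesday; Oct 27, 1813 is a Wednesday.)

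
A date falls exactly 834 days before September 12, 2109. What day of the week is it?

Wednesday

First find the weekday of Sep 12, 2109. Doomsday rule: the anchor day for the 2100s is Sunday. For year 09: 9÷12 = 0 r 9, and 9÷4 = 2, so 0+9+2 = 11.
Sunday + 11 ≡ Thursday — that's 2109's doomsday.
In September the doomsday date is Sep 5.
Sep 12 is 7 days after Sep 5; 7 mod 7 = 0, so Thursday + 0 = Thursday.
834 mod 7 = 1, so 834 days before a Thursday is Thursday − 1 = Wednesday.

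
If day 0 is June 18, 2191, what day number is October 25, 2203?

4511

Jun 18, 2191 → Jun 18, 2192: 366 days (Feb 29, 2192 is in that span).
Jun 18, 2192 → Jun 18, 2193: 365 days.
Jun 18, 2193 → Jun 18, 2194: 365 days.
Jun 18, 2194 → Jun 18, 2195: 365 days.
Jun 18, 2195 → Jun 18, 2196: 366 days (Feb 29, 2196 is in that span).
Jun 18, 2196 → Jun 18, 2197: 365 days.
Jun 18, 2197 → Jun 18, 2198: 365 days.
Jun 18, 2198 → Jun 18, 2199: 365 days.
Jun 18, 2199 → Jun 18, 2200: 365 days.
Jun 18, 2200 → Jun 18, 2201: 365 days.
Jun 18, 2201 → Jun 18, 2202: 365 days.
Jun 18, 2202 → Jun 18, 2203: 365 days.
Jun 18, 2203 → Jul 18, 2203: 30 days (June has 30).
Jul 18, 2203 → Aug 18, 2203: 31 days (July has 31).
Aug 18, 2203 → Sep 18, 2203: 31 days (August has 31).
Sep 18, 2203 → Oct 18, 2203: 30 days (September has 30).
Oct 18, 2203 → Oct 25, 2203: 7 days.
Total: 4511 days.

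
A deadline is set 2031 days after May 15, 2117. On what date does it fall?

+365 (one year) → May 15, 2118 (1666 left).
+365 (one year) → May 15, 2119 (1301 left).
+366 (one year; includes Feb 29, 2120) → May 15, 2120 (935 left).
+365 (one year) → May 15, 2121 (570 left).
+365 (one year) → May 15, 2122 (205 left).
May has 31 days: +17 → Jun 1, 2122 (188 left).
Jun has 30 days: +30 → Jul 1, 2122 (158 left).
Jul has 31 days: +31 → Aug 1, 2122 (127 left).
Aug has 31 days: +31 → Sep 1, 2122 (96 left).
Sep has 30 days: +30 → Oct 1, 2122 (66 left).
Oct has 31 days: +31 → Nov 1, 2122 (35 left).
Nov has 30 days: +30 → Dec 1, 2122 (5 left).
+5 → Dec 6, 2122.

December 6, 2122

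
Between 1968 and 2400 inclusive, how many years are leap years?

106

Multiples of 4 in [1968,2400]: 109.
Of those, multiples of 100: 5 (not leap unless ÷400).
Multiples of 400: 2.
Leap years = 109 − 5 + 2 = 106.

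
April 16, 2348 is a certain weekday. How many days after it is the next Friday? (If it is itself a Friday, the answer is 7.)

7

Apr 16, 2348 is a Friday.
From Friday to the next Friday is 7 days.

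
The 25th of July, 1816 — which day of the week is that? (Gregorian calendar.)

Thursday

Doomsday rule: the anchor day for the 1800s is Friday. For year 16: 16÷12 = 1 r 4, and 4÷4 = 1, so 1+4+1 = 6.
Friday + 6 ≡ Thursday — that's 1816's doomsday.
In July the doomsday date is Jul 11.
Jul 25 is 14 days after Jul 11; 14 mod 7 = 0, so Thursday + 0 = Thursday.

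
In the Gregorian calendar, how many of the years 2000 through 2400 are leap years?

98

Multiples of 4 in [2000,2400]: 101.
Of those, multiples of 100: 5 (not leap unless ÷400).
Multiples of 400: 2.
Leap years = 101 − 5 + 2 = 98.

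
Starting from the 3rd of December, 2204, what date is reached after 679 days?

+365 (one year) → Dec 3, 2205 (314 left).
Dec has 31 days: +29 → Jan 1, 2206 (285 left).
Jan has 31 days: +31 → Feb 1, 2206 (254 left).
Feb has 28 days: +28 → Mar 1, 2206 (226 left).
Mar has 31 days: +31 → Apr 1, 2206 (195 left).
Apr has 30 days: +30 → May 1, 2206 (165 left).
May has 31 days: +31 → Jun 1, 2206 (134 left).
Jun has 30 days: +30 → Jul 1, 2206 (104 left).
Jul has 31 days: +31 → Aug 1, 2206 (73 left).
Aug has 31 days: +31 → Sep 1, 2206 (42 left).
Sep has 30 days: +30 → Oct 1, 2206 (12 left).
+12 → Oct 13, 2206.

October 13, 2206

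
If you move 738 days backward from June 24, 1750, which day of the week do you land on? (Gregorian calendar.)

First find the weekday of Jun 24, 1750. Doomsday rule: the anchor day for the 1700s is Sunday. For year 50: 50÷12 = 4 r 2, and 2÷4 = 0, so 4+2+0 = 6.
Sunday + 6 ≡ Saturday — that's 1750's doomsday.
In June the doomsday date is Jun 6.
Jun 24 is 18 days after Jun 6; 18 mod 7 = 4, so Saturday + 4 = Wednesday.
738 mod 7 = 3, so 738 days before a Wednesday is Wednesday − 3 = Sunday.

Sunday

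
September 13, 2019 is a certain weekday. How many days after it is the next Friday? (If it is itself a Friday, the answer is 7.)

7

Sep 13, 2019 is a Friday.
From Friday to the next Friday is 7 days.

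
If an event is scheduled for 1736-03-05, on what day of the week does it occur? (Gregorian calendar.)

Doomsday rule: the anchor day for the 1700s is Sunday. For year 36: 36÷12 = 3 r 0, and 0÷4 = 0, so 3+0+0 = 3.
Sunday + 3 ≡ Wednesday — that's 1736's doomsday.
In March the doomsday date is Mar 14.
Mar 5 is 9 days before Mar 14; 9 mod 7 = 2, so Wednesday − 2 = Monday.

Monday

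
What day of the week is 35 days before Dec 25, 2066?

Saturday

Dec 25, 2066 is a Saturday.
35 mod 7 = 0, so 35 days before a Saturday is Saturday − 0 = Saturday.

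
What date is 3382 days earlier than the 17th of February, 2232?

−365 (one year) → Feb 17, 2231 (3017 left).
−365 (one year) → Feb 17, 2230 (2652 left).
−365 (one year) → Feb 17, 2229 (2287 left).
−366 (one year; includes Feb 29, 2228) → Feb 17, 2228 (1921 left).
−365 (one year) → Feb 17, 2227 (1556 left).
−365 (one year) → Feb 17, 2226 (1191 left).
−365 (one year) → Feb 17, 2225 (826 left).
−366 (one year; includes Feb 29, 2224) → Feb 17, 2224 (460 left).
−365 (one year) → Feb 17, 2223 (95 left).
−17 → Jan 31, 2223 (end of Jan, 31 days; 78 left).
−31 → Dec 31, 2222 (end of Dec, 31 days; 47 left).
−31 → Nov 30, 2222 (end of Nov, 30 days; 16 left).
−16 → Nov 14, 2222.

November 14, 2222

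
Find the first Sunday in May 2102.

May 1, 2102 is a Monday.
The first Sunday is therefore May 7 (6 days later).

May 7, 2102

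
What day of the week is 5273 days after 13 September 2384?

Saturday

Sep 13, 2384 is a Thursday.
5273 mod 7 = 2, so 5273 days after a Thursday is Thursday + 2 = Saturday.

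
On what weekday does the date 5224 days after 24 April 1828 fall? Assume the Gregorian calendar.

Apr 24, 1828 is a Thursday.
5224 mod 7 = 2, so 5224 days after a Thursday is Thursday + 2 = Saturday.

Saturday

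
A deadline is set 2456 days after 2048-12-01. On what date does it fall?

August 23, 2055

+365 (one year) → Dec 1, 2049 (2091 left).
+365 (one year) → Dec 1, 2050 (1726 left).
+365 (one year) → Dec 1, 2051 (1361 left).
+366 (one year; includes Feb 29, 2052) → Dec 1, 2052 (995 left).
+365 (one year) → Dec 1, 2053 (630 left).
+365 (one year) → Dec 1, 2054 (265 left).
Dec has 31 days: +31 → Jan 1, 2055 (234 left).
Jan has 31 days: +31 → Feb 1, 2055 (203 left).
Feb has 28 days: +28 → Mar 1, 2055 (175 left).
Mar has 31 days: +31 → Apr 1, 2055 (144 left).
Apr has 30 days: +30 → May 1, 2055 (114 left).
May has 31 days: +31 → Jun 1, 2055 (83 left).
Jun has 30 days: +30 → Jul 1, 2055 (53 left).
Jul has 31 days: +31 → Aug 1, 2055 (22 left).
+22 → Aug 23, 2055.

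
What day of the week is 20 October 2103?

Saturday

Doomsday rule: the anchor day for the 2100s is Sunday. For year 03: 3÷12 = 0 r 3, and 3÷4 = 0, so 0+3+0 = 3.
Sunday + 3 ≡ Wednesday — that's 2103's doomsday.
In October the doomsday date is Oct 10.
Oct 20 is 10 days after Oct 10; 10 mod 7 = 3, so Wednesday + 3 = Saturday.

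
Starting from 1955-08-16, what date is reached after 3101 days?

+366 (one year; includes Feb 29, 1956) → Aug 16, 1956 (2735 left).
+365 (one year) → Aug 16, 1957 (2370 left).
+365 (one year) → Aug 16, 1958 (2005 left).
+365 (one year) → Aug 16, 1959 (1640 left).
+366 (one year; includes Feb 29, 1960) → Aug 16, 1960 (1274 left).
+365 (one year) → Aug 16, 1961 (909 left).
+365 (one year) → Aug 16, 1962 (544 left).
+365 (one year) → Aug 16, 1963 (179 left).
Aug has 31 days: +16 → Sep 1, 1963 (163 left).
Sep has 30 days: +30 → Oct 1, 1963 (133 left).
Oct has 31 days: +31 → Nov 1, 1963 (102 left).
Nov has 30 days: +30 → Dec 1, 1963 (72 left).
Dec has 31 days: +31 → Jan 1, 1964 (41 left).
Jan has 31 days: +31 → Feb 1, 1964 (10 left).
+10 → Feb 11, 1964.

February 11, 1964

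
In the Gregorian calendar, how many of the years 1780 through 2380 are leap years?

Multiples of 4 in [1780,2380]: 151.
Of those, multiples of 100: 6 (not leap unless ÷400).
Multiples of 400: 1.
Leap years = 151 − 6 + 1 = 146.

146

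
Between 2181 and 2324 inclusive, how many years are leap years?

Multiples of 4 in [2181,2324]: 36.
Of those, multiples of 100: 2 (not leap unless ÷400).
Multiples of 400: 0.
Leap years = 36 − 2 + 0 = 34.

34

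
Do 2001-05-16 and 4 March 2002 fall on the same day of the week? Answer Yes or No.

From May 16, 2001 to Mar 4, 2002 is 292 days.
292 mod 7 = 5, so they are different weekdays.
(May 16, 2001 is a Wednesday; Mar 4, 2002 is a Monday.)

No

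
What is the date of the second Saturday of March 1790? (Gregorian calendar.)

March 1, 1790 is a Monday.
The first Saturday is therefore March 6 (5 days later).
The second Saturday is 6 + 1×7 = March 13.

March 13, 1790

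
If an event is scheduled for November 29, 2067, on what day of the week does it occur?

Doomsday rule: the anchor day for the 2000s is Tuesday. For year 67: 67÷12 = 5 r 7, and 7÷4 = 1, so 5+7+1 = 13.
Tuesday + 13 ≡ Monday — that's 2067's doomsday.
In November the doomsday date is Nov 7.
Nov 29 is 22 days after Nov 7; 22 mod 7 = 1, so Monday + 1 = Tuesday.

Tuesday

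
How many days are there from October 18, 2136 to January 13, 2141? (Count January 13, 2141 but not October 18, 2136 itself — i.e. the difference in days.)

Oct 18, 2136 → Oct 18, 2137: 365 days.
Oct 18, 2137 → Oct 18, 2138: 365 days.
Oct 18, 2138 → Oct 18, 2139: 365 days.
Oct 18, 2139 → Oct 18, 2140: 366 days (Feb 29, 2140 is in that span).
Oct 18, 2140 → Nov 18, 2140: 31 days (October has 31).
Nov 18, 2140 → Dec 18, 2140: 30 days (November has 30).
Dec 18, 2140 → Jan 13, 2141: 26 days.
Total: 1548 days.

1548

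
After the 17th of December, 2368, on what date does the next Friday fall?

December 20, 2368

Dec 17, 2368 is a Tuesday.
From Tuesday to the next Friday is 3 days.
Dec 17, 2368 + 3 = Dec 20, 2368.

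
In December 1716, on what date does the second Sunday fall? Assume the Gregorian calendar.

December 1, 1716 is a Tuesday.
The first Sunday is therefore December 6 (5 days later).
The second Sunday is 6 + 1×7 = December 13.

December 13, 1716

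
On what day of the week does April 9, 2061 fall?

Saturday

January 1, 2061 is a Saturday.
Jan 1, 2061 → Feb 1, 2061: 31 days (January has 31).
Feb 1, 2061 → Mar 1, 2061: 28 days (February has 28).
Mar 1, 2061 → Apr 1, 2061: 31 days (March has 31).
Apr 1, 2061 → Apr 9, 2061: 8 days.
Total: 98 days.
98 mod 7 = 0, so Saturday + 0 = Saturday.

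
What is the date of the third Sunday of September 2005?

September 18, 2005

September 1, 2005 is a Thursday.
The first Sunday is therefore September 4 (3 days later).
The third Sunday is 4 + 2×7 = September 18.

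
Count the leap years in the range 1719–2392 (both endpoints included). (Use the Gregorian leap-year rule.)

164

Multiples of 4 in [1719,2392]: 169.
Of those, multiples of 100: 6 (not leap unless ÷400).
Multiples of 400: 1.
Leap years = 169 − 6 + 1 = 164.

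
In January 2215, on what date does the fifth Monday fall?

January 30, 2215

January 1, 2215 is a Sunday.
The first Monday is therefore January 2 (1 days later).
The fifth Monday is 2 + 4×7 = January 30.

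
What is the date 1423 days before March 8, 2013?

−365 (one year) → Mar 8, 2012 (1058 left).
−366 (one year; includes Feb 29, 2012) → Mar 8, 2011 (692 left).
−365 (one year) → Mar 8, 2010 (327 left).
−8 → Feb 28, 2010 (end of Feb, 28 days; 319 left).
−28 → Jan 31, 2010 (end of Jan, 31 days; 291 left).
−31 → Dec 31, 2009 (end of Dec, 31 days; 260 left).
−31 → Nov 30, 2009 (end of Nov, 30 days; 229 left).
−30 → Oct 31, 2009 (end of Oct, 31 days; 199 left).
−31 → Sep 30, 2009 (end of Sep, 30 days; 168 left).
−30 → Aug 31, 2009 (end of Aug, 31 days; 138 left).
−31 → Jul 31, 2009 (end of Jul, 31 days; 107 left).
−31 → Jun 30, 2009 (end of Jun, 30 days; 76 left).
−30 → May 31, 2009 (end of May, 31 days; 46 left).
−31 → Apr 30, 2009 (end of Apr, 30 days; 15 left).
−15 → Apr 15, 2009.

April 15, 2009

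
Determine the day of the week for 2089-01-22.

Saturday

January 1, 2089 is a Saturday.
Jan 1, 2089 → Jan 22, 2089: 21 days.
Total: 21 days.
21 mod 7 = 0, so Saturday + 0 = Saturday.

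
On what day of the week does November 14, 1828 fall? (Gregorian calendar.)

Friday

Doomsday rule: the anchor day for the 1800s is Friday. For year 28: 28÷12 = 2 r 4, and 4÷4 = 1, so 2+4+1 = 7.
Friday + 7 ≡ Friday — that's 1828's doomsday.
In November the doomsday date is Nov 7.
Nov 14 is 7 days after Nov 7; 7 mod 7 = 0, so Friday + 0 = Friday.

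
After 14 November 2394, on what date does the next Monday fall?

Nov 14, 2394 is a Monday.
From Monday to the next Monday is 7 days.
Nov 14, 2394 + 7 = Nov 21, 2394.

November 21, 2394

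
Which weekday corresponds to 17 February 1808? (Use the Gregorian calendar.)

Doomsday rule: the anchor day for the 1800s is Friday. For year 08: 8÷12 = 0 r 8, and 8÷4 = 2, so 0+8+2 = 10.
Friday + 10 ≡ Monday — that's 1808's doomsday.
In February the doomsday date is Feb 29 (1808 is a leap year (divisible by 4)).
Feb 17 is 12 days before Feb 29; 12 mod 7 = 5, so Monday − 5 = Wednesday.

Wednesday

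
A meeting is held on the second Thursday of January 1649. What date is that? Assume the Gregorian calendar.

January 14, 1649

January 1, 1649 is a Friday.
The first Thursday is therefore January 7 (6 days later).
The second Thursday is 7 + 1×7 = January 14.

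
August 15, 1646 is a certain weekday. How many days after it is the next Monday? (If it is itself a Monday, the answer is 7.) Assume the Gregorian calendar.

Aug 15, 1646 is a Wednesday.
From Wednesday to the next Monday is 5 days.

5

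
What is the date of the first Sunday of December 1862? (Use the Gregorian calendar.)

December 7, 1862

December 1, 1862 is a Monday.
The first Sunday is therefore December 7 (6 days later).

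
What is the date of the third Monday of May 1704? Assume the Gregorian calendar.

May 19, 1704

May 1, 1704 is a Thursday.
The first Monday is therefore May 5 (4 days later).
The third Monday is 5 + 2×7 = May 19.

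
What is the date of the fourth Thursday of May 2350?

May 25, 2350

May 1, 2350 is a Monday.
The first Thursday is therefore May 4 (3 days later).
The fourth Thursday is 4 + 3×7 = May 25.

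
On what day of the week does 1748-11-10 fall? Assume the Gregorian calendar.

Doomsday rule: the anchor day for the 1700s is Sunday. For year 48: 48÷12 = 4 r 0, and 0÷4 = 0, so 4+0+0 = 4.
Sunday + 4 ≡ Thursday — that's 1748's doomsday.
In November the doomsday date is Nov 7.
Nov 10 is 3 days after Nov 7; 3 mod 7 = 3, so Thursday + 3 = Sunday.

Sunday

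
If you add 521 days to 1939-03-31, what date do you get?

+366 (one year; includes Feb 29, 1940) → Mar 31, 1940 (155 left).
Mar has 31 days: +1 → Apr 1, 1940 (154 left).
Apr has 30 days: +30 → May 1, 1940 (124 left).
May has 31 days: +31 → Jun 1, 1940 (93 left).
Jun has 30 days: +30 → Jul 1, 1940 (63 left).
Jul has 31 days: +31 → Aug 1, 1940 (32 left).
Aug has 31 days: +31 → Sep 1, 1940 (1 left).
+1 → Sep 2, 1940.

September 2, 1940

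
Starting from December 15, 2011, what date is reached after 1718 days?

August 28, 2016

+366 (one year; includes Feb 29, 2012) → Dec 15, 2012 (1352 left).
+365 (one year) → Dec 15, 2013 (987 left).
+365 (one year) → Dec 15, 2014 (622 left).
+365 (one year) → Dec 15, 2015 (257 left).
Dec has 31 days: +17 → Jan 1, 2016 (240 left).
Jan has 31 days: +31 → Feb 1, 2016 (209 left).
Feb has 29 days: +29 → Mar 1, 2016 (180 left).
Mar has 31 days: +31 → Apr 1, 2016 (149 left).
Apr has 30 days: +30 → May 1, 2016 (119 left).
May has 31 days: +31 → Jun 1, 2016 (88 left).
Jun has 30 days: +30 → Jul 1, 2016 (58 left).
Jul has 31 days: +31 → Aug 1, 2016 (27 left).
+27 → Aug 28, 2016.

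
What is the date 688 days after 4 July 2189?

+365 (one year) → Jul 4, 2190 (323 left).
Jul has 31 days: +28 → Aug 1, 2190 (295 left).
Aug has 31 days: +31 → Sep 1, 2190 (264 left).
Sep has 30 days: +30 → Oct 1, 2190 (234 left).
Oct has 31 days: +31 → Nov 1, 2190 (203 left).
Nov has 30 days: +30 → Dec 1, 2190 (173 left).
Dec has 31 days: +31 → Jan 1, 2191 (142 left).
Jan has 31 days: +31 → Feb 1, 2191 (111 left).
Feb has 28 days: +28 → Mar 1, 2191 (83 left).
Mar has 31 days: +31 → Apr 1, 2191 (52 left).
Apr has 30 days: +30 → May 1, 2191 (22 left).
+22 → May 23, 2191.

May 23, 2191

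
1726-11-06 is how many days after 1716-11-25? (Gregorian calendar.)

Nov 25, 1716 → Nov 25, 1717: 365 days.
Nov 25, 1717 → Nov 25, 1718: 365 days.
Nov 25, 1718 → Nov 25, 1719: 365 days.
Nov 25, 1719 → Nov 25, 1720: 366 days (Feb 29, 1720 is in that span).
Nov 25, 1720 → Nov 25, 1721: 365 days.
Nov 25, 1721 → Nov 25, 1722: 365 days.
Nov 25, 1722 → Nov 25, 1723: 365 days.
Nov 25, 1723 → Nov 25, 1724: 366 days (Feb 29, 1724 is in that span).
Nov 25, 1724 → Nov 25, 1725: 365 days.
Nov 25, 1725 → Dec 25, 1725: 30 days (November has 30).
Dec 25, 1725 → Jan 25, 1726: 31 days (December has 31).
Jan 25, 1726 → Feb 25, 1726: 31 days (January has 31).
Feb 25, 1726 → Mar 25, 1726: 28 days (February has 28).
Mar 25, 1726 → Apr 25, 1726: 31 days (March has 31).
Apr 25, 1726 → May 25, 1726: 30 days (April has 30).
May 25, 1726 → Jun 25, 1726: 31 days (May has 31).
Jun 25, 1726 → Jul 25, 1726: 30 days (June has 30).
Jul 25, 1726 → Aug 25, 1726: 31 days (July has 31).
Aug 25, 1726 → Sep 25, 1726: 31 days (August has 31).
Sep 25, 1726 → Oct 25, 1726: 30 days (September has 30).
Oct 25, 1726 → Nov 6, 1726: 12 days.
Total: 3633 days.

3633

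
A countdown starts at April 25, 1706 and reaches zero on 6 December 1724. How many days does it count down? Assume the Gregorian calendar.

Apr 25, 1706 → Apr 25, 1707: 365 days.
Apr 25, 1707 → Apr 25, 1708: 366 days (Feb 29, 1708 is in that span).
Apr 25, 1708 → Apr 25, 1709: 365 days.
Apr 25, 1709 → Apr 25, 1710: 365 days.
Apr 25, 1710 → Apr 25, 1711: 365 days.
Apr 25, 1711 → Apr 25, 1712: 366 days (Feb 29, 1712 is in that span).
Apr 25, 1712 → Apr 25, 1713: 365 days.
Apr 25, 1713 → Apr 25, 1714: 365 days.
Apr 25, 1714 → Apr 25, 1715: 365 days.
Apr 25, 1715 → Apr 25, 1716: 366 days (Feb 29, 1716 is in that span).
Apr 25, 1716 → Apr 25, 1717: 365 days.
Apr 25, 1717 → Apr 25, 1718: 365 days.
Apr 25, 1718 → Apr 25, 1719: 365 days.
Apr 25, 1719 → Apr 25, 1720: 366 days (Feb 29, 1720 is in that span).
Apr 25, 1720 → Apr 25, 1721: 365 days.
Apr 25, 1721 → Apr 25, 1722: 365 days.
Apr 25, 1722 → Apr 25, 1723: 365 days.
Apr 25, 1723 → Apr 25, 1724: 366 days (Feb 29, 1724 is in that span).
Apr 25, 1724 → May 25, 1724: 30 days (April has 30).
May 25, 1724 → Jun 25, 1724: 31 days (May has 31).
Jun 25, 1724 → Jul 25, 1724: 30 days (June has 30).
Jul 25, 1724 → Aug 25, 1724: 31 days (July has 31).
Aug 25, 1724 → Sep 25, 1724: 31 days (August has 31).
Sep 25, 1724 → Oct 25, 1724: 30 days (September has 30).
Oct 25, 1724 → Nov 25, 1724: 31 days (October has 31).
Nov 25, 1724 → Dec 6, 1724: 11 days.
Total: 6800 days.

6800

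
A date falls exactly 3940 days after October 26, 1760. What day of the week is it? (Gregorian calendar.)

First find the weekday of Oct 26, 1760. Doomsday rule: the anchor day for the 1700s is Sunday. For year 60: 60÷12 = 5 r 0, and 0÷4 = 0, so 5+0+0 = 5.
Sunday + 5 ≡ Friday — that's 1760's doomsday.
In October the doomsday date is Oct 10.
Oct 26 is 16 days after Oct 10; 16 mod 7 = 2, so Friday + 2 = Sunday.
3940 mod 7 = 6, so 3940 days after a Sunday is Sunday + 6 = Saturday.

Saturday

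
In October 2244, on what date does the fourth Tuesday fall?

October 1, 2244 is a Tuesday.
The first Tuesday is therefore October 1 (same day).
The fourth Tuesday is 1 + 3×7 = October 22.

October 22, 2244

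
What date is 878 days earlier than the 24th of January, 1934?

−365 (one year) → Jan 24, 1933 (513 left).
−366 (one year; includes Feb 29, 1932) → Jan 24, 1932 (147 left).
−24 → Dec 31, 1931 (end of Dec, 31 days; 123 left).
−31 → Nov 30, 1931 (end of Nov, 30 days; 92 left).
−30 → Oct 31, 1931 (end of Oct, 31 days; 62 left).
−31 → Sep 30, 1931 (end of Sep, 30 days; 31 left).
−30 → Aug 31, 1931 (end of Aug, 31 days; 1 left).
−1 → Aug 30, 1931.

August 30, 1931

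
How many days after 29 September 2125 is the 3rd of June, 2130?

Sep 29, 2125 → Sep 29, 2126: 365 days.
Sep 29, 2126 → Sep 29, 2127: 365 days.
Sep 29, 2127 → Sep 29, 2128: 366 days (Feb 29, 2128 is in that span).
Sep 29, 2128 → Sep 29, 2129: 365 days.
Sep 29, 2129 → Oct 29, 2129: 30 days (September has 30).
Oct 29, 2129 → Nov 29, 2129: 31 days (October has 31).
Nov 29, 2129 → Dec 29, 2129: 30 days (November has 30).
Dec 29, 2129 → Jan 29, 2130: 31 days (December has 31).
Jan 29, 2130 → Feb 28, 2130: 30 days (January has 31).
Feb 28, 2130 → Mar 28, 2130: 28 days (February has 28).
Mar 28, 2130 → Apr 28, 2130: 31 days (March has 31).
Apr 28, 2130 → May 28, 2130: 30 days (April has 30).
May 28, 2130 → Jun 3, 2130: 6 days.
Total: 1708 days.

1708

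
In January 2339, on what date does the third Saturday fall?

January 21, 2339

January 1, 2339 is a Sunday.
The first Saturday is therefore January 7 (6 days later).
The third Saturday is 7 + 2×7 = January 21.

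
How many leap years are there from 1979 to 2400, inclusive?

Multiples of 4 in [1979,2400]: 106.
Of those, multiples of 100: 5 (not leap unless ÷400).
Multiples of 400: 2.
Leap years = 106 − 5 + 2 = 103.

103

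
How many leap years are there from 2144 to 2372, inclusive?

56

Multiples of 4 in [2144,2372]: 58.
Of those, multiples of 100: 2 (not leap unless ÷400).
Multiples of 400: 0.
Leap years = 58 − 2 + 0 = 56.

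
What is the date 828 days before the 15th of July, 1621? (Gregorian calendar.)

−365 (one year) → Jul 15, 1620 (463 left).
−366 (one year; includes Feb 29, 1620) → Jul 15, 1619 (97 left).
−15 → Jun 30, 1619 (end of Jun, 30 days; 82 left).
−30 → May 31, 1619 (end of May, 31 days; 52 left).
−31 → Apr 30, 1619 (end of Apr, 30 days; 21 left).
−21 → Apr 9, 1619.

April 9, 1619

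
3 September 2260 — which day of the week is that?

Doomsday rule: the anchor day for the 2200s is Friday. For year 60: 60÷12 = 5 r 0, and 0÷4 = 0, so 5+0+0 = 5.
Friday + 5 ≡ Wednesday — that's 2260's doomsday.
In September the doomsday date is Sep 5.
Sep 3 is 2 days before Sep 5; 2 mod 7 = 2, so Wednesday − 2 = Monday.

Monday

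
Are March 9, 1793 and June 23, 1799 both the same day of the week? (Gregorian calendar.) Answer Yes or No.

No

From Mar 9, 1793 to Jun 23, 1799 is 2297 days.
2297 mod 7 = 1, so they are different weekdays.
(Mar 9, 1793 is a Saturday; Jun 23, 1799 is a Sunday.)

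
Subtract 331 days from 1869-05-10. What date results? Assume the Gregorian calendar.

−10 → Apr 30, 1869 (end of Apr, 30 days; 321 left).
−30 → Mar 31, 1869 (end of Mar, 31 days; 291 left).
−31 → Feb 28, 1869 (end of Feb, 28 days; 260 left).
−28 → Jan 31, 1869 (end of Jan, 31 days; 232 left).
−31 → Dec 31, 1868 (end of Dec, 31 days; 201 left).
−31 → Nov 30, 1868 (end of Nov, 30 days; 170 left).
−30 → Oct 31, 1868 (end of Oct, 31 days; 140 left).
−31 → Sep 30, 1868 (end of Sep, 30 days; 109 left).
−30 → Aug 31, 1868 (end of Aug, 31 days; 79 left).
−31 → Jul 31, 1868 (end of Jul, 31 days; 48 left).
−31 → Jun 30, 1868 (end of Jun, 30 days; 17 left).
−17 → Jun 13, 1868.

June 13, 1868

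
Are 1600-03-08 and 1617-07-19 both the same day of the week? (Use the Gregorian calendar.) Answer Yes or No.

Yes

From Mar 8, 1600 to Jul 19, 1617 is 6342 days.
6342 mod 7 = 0, so they are the same weekday.
(Mar 8, 1600 is a Wednesday; Jul 19, 1617 is a Wednesday.)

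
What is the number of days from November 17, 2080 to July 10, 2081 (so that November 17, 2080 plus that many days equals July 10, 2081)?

Nov 17, 2080 → Dec 17, 2080: 30 days (November has 30).
Dec 17, 2080 → Jan 17, 2081: 31 days (December has 31).
Jan 17, 2081 → Feb 17, 2081: 31 days (January has 31).
Feb 17, 2081 → Mar 17, 2081: 28 days (February has 28).
Mar 17, 2081 → Apr 17, 2081: 31 days (March has 31).
Apr 17, 2081 → May 17, 2081: 30 days (April has 30).
May 17, 2081 → Jun 17, 2081: 31 days (May has 31).
Jun 17, 2081 → Jul 10, 2081: 23 days.
Total: 235 days.

235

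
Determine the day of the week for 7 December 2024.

Doomsday rule: the anchor day for the 2000s is Tuesday. For year 24: 24÷12 = 2 r 0, and 0÷4 = 0, so 2+0+0 = 2.
Tuesday + 2 ≡ Thursday — that's 2024's doomsday.
In December the doomsday date is Dec 12.
Dec 7 is 5 days before Dec 12; 5 mod 7 = 5, so Thursday − 5 = Saturday.

Saturday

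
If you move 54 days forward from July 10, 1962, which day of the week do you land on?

First find the weekday of Jul 10, 1962. Doomsday rule: the anchor day for the 1900s is Wednesday. For year 62: 62÷12 = 5 r 2, and 2÷4 = 0, so 5+2+0 = 7.
Wednesday + 7 ≡ Wednesday — that's 1962's doomsday.
In July the doomsday date is Jul 11.
Jul 10 is 1 day before Jul 11; 1 mod 7 = 1, so Wednesday − 1 = Tuesday.
54 mod 7 = 5, so 54 days after a Tuesday is Tuesday + 5 = Sunday.

Sunday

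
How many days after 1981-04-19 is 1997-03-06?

Apr 19, 1981 → Apr 19, 1982: 365 days.
Apr 19, 1982 → Apr 19, 1983: 365 days.
Apr 19, 1983 → Apr 19, 1984: 366 days (Feb 29, 1984 is in that span).
Apr 19, 1984 → Apr 19, 1985: 365 days.
Apr 19, 1985 → Apr 19, 1986: 365 days.
Apr 19, 1986 → Apr 19, 1987: 365 days.
Apr 19, 1987 → Apr 19, 1988: 366 days (Feb 29, 1988 is in that span).
Apr 19, 1988 → Apr 19, 1989: 365 days.
Apr 19, 1989 → Apr 19, 1990: 365 days.
Apr 19, 1990 → Apr 19, 1991: 365 days.
Apr 19, 1991 → Apr 19, 1992: 366 days (Feb 29, 1992 is in that span).
Apr 19, 1992 → Apr 19, 1993: 365 days.
Apr 19, 1993 → Apr 19, 1994: 365 days.
Apr 19, 1994 → Apr 19, 1995: 365 days.
Apr 19, 1995 → Apr 19, 1996: 366 days (Feb 29, 1996 is in that span).
Apr 19, 1996 → May 19, 1996: 30 days (April has 30).
May 19, 1996 → Jun 19, 1996: 31 days (May has 31).
Jun 19, 1996 → Jul 19, 1996: 30 days (June has 30).
Jul 19, 1996 → Aug 19, 1996: 31 days (July has 31).
Aug 19, 1996 → Sep 19, 1996: 31 days (August has 31).
Sep 19, 1996 → Oct 19, 1996: 30 days (September has 30).
Oct 19, 1996 → Nov 19, 1996: 31 days (October has 31).
Nov 19, 1996 → Dec 19, 1996: 30 days (November has 30).
Dec 19, 1996 → Jan 19, 1997: 31 days (December has 31).
Jan 19, 1997 → Feb 19, 1997: 31 days (January has 31).
Feb 19, 1997 → Mar 6, 1997: 15 days.
Total: 5800 days.

5800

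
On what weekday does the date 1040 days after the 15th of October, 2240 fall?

Monday

First find the weekday of Oct 15, 2240. Doomsday rule: the anchor day for the 2200s is Friday. For year 40: 40÷12 = 3 r 4, and 4÷4 = 1, so 3+4+1 = 8.
Friday + 8 ≡ Saturday — that's 2240's doomsday.
In October the doomsday date is Oct 10.
Oct 15 is 5 days after Oct 10; 5 mod 7 = 5, so Saturday + 5 = Thursday.
1040 mod 7 = 4, so 1040 days after a Thursday is Thursday + 4 = Monday.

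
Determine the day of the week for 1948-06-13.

January 1, 1948 is a Thursday.
Jan 1, 1948 → Feb 1, 1948: 31 days (January has 31).
Feb 1, 1948 → Mar 1, 1948: 29 days (February has 29).
Mar 1, 1948 → Apr 1, 1948: 31 days (March has 31).
Apr 1, 1948 → May 1, 1948: 30 days (April has 30).
May 1, 1948 → Jun 1, 1948: 31 days (May has 31).
Jun 1, 1948 → Jun 13, 1948: 12 days.
Total: 164 days.
164 mod 7 = 3, so Thursday + 3 = Sunday.

Sunday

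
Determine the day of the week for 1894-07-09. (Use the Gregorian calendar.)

Doomsday rule: the anchor day for the 1800s is Friday. For year 94: 94÷12 = 7 r 10, and 10÷4 = 2, so 7+10+2 = 19.
Friday + 19 ≡ Wednesday — that's 1894's doomsday.
In July the doomsday date is Jul 11.
Jul 9 is 2 days before Jul 11; 2 mod 7 = 2, so Wednesday − 2 = Monday.

Monday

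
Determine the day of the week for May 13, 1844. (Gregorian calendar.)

Doomsday rule: the anchor day for the 1800s is Friday. For year 44: 44÷12 = 3 r 8, and 8÷4 = 2, so 3+8+2 = 13.
Friday + 13 ≡ Thursday — that's 1844's doomsday.
In May the doomsday date is May 9.
May 13 is 4 days after May 9; 4 mod 7 = 4, so Thursday + 4 = Monday.

Monday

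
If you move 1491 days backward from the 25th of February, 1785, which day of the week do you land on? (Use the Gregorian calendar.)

Feb 25, 1785 is a Friday.
1491 mod 7 = 0, so 1491 days before a Friday is Friday − 0 = Friday.

Friday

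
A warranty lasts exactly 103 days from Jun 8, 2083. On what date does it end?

September 19, 2083

Jun has 30 days: +23 → Jul 1, 2083 (80 left).
Jul has 31 days: +31 → Aug 1, 2083 (49 left).
Aug has 31 days: +31 → Sep 1, 2083 (18 left).
+18 → Sep 19, 2083.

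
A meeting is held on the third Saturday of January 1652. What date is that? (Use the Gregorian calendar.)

January 20, 1652

January 1, 1652 is a Monday.
The first Saturday is therefore January 6 (5 days later).
The third Saturday is 6 + 2×7 = January 20.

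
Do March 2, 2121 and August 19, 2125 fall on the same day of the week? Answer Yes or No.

From Mar 2, 2121 to Aug 19, 2125 is 1631 days.
1631 mod 7 = 0, so they are the same weekday.
(Mar 2, 2121 is a Sunday; Aug 19, 2125 is a Sunday.)

Yes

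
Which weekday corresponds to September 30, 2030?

Doomsday rule: the anchor day for the 2000s is Tuesday. For year 30: 30÷12 = 2 r 6, and 6÷4 = 1, so 2+6+1 = 9.
Tuesday + 9 ≡ Thursday — that's 2030's doomsday.
In September the doomsday date is Sep 5.
Sep 30 is 25 days after Sep 5; 25 mod 7 = 4, so Thursday + 4 = Monday.

Monday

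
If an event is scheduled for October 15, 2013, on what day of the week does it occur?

Tuesday

January 1, 2013 is a Tuesday.
Jan 1, 2013 → Feb 1, 2013: 31 days (January has 31).
Feb 1, 2013 → Mar 1, 2013: 28 days (February has 28).
Mar 1, 2013 → Apr 1, 2013: 31 days (March has 31).
Apr 1, 2013 → May 1, 2013: 30 days (April has 30).
May 1, 2013 → Jun 1, 2013: 31 days (May has 31).
Jun 1, 2013 → Jul 1, 2013: 30 days (June has 30).
Jul 1, 2013 → Aug 1, 2013: 31 days (July has 31).
Aug 1, 2013 → Sep 1, 2013: 31 days (August has 31).
Sep 1, 2013 → Oct 1, 2013: 30 days (September has 30).
Oct 1, 2013 → Oct 15, 2013: 14 days.
Total: 287 days.
287 mod 7 = 0, so Tuesday + 0 = Tuesday.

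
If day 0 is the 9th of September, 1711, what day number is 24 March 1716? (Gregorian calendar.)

Sep 9, 1711 → Sep 9, 1712: 366 days (Feb 29, 1712 is in that span).
Sep 9, 1712 → Sep 9, 1713: 365 days.
Sep 9, 1713 → Sep 9, 1714: 365 days.
Sep 9, 1714 → Sep 9, 1715: 365 days.
Sep 9, 1715 → Oct 9, 1715: 30 days (September has 30).
Oct 9, 1715 → Nov 9, 1715: 31 days (October has 31).
Nov 9, 1715 → Dec 9, 1715: 30 days (November has 30).
Dec 9, 1715 → Jan 9, 1716: 31 days (December has 31).
Jan 9, 1716 → Feb 9, 1716: 31 days (January has 31).
Feb 9, 1716 → Mar 9, 1716: 29 days (February has 29).
Mar 9, 1716 → Mar 24, 1716: 15 days.
Total: 1658 days.

1658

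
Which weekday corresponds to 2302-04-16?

Wednesday

Doomsday rule: the anchor day for the 2300s is Wednesday. For year 02: 2÷12 = 0 r 2, and 2÷4 = 0, so 0+2+0 = 2.
Wednesday + 2 ≡ Friday — that's 2302's doomsday.
In April the doomsday date is Apr 4.
Apr 16 is 12 days after Apr 4; 12 mod 7 = 5, so Friday + 5 = Wednesday.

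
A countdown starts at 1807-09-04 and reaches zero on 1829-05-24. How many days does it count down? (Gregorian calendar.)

Sep 4, 1807 → Sep 4, 1808: 366 days (Feb 29, 1808 is in that span).
Sep 4, 1808 → Sep 4, 1809: 365 days.
Sep 4, 1809 → Sep 4, 1810: 365 days.
Sep 4, 1810 → Sep 4, 1811: 365 days.
Sep 4, 1811 → Sep 4, 1812: 366 days (Feb 29, 1812 is in that span).
Sep 4, 1812 → Sep 4, 1813: 365 days.
Sep 4, 1813 → Sep 4, 1814: 365 days.
Sep 4, 1814 → Sep 4, 1815: 365 days.
Sep 4, 1815 → Sep 4, 1816: 366 days (Feb 29, 1816 is in that span).
Sep 4, 1816 → Sep 4, 1817: 365 days.
Sep 4, 1817 → Sep 4, 1818: 365 days.
Sep 4, 1818 → Sep 4, 1819: 365 days.
Sep 4, 1819 → Sep 4, 1820: 366 days (Feb 29, 1820 is in that span).
Sep 4, 1820 → Sep 4, 1821: 365 days.
Sep 4, 1821 → Sep 4, 1822: 365 days.
Sep 4, 1822 → Sep 4, 1823: 365 days.
Sep 4, 1823 → Sep 4, 1824: 366 days (Feb 29, 1824 is in that span).
Sep 4, 1824 → Sep 4, 1825: 365 days.
Sep 4, 1825 → Sep 4, 1826: 365 days.
Sep 4, 1826 → Sep 4, 1827: 365 days.
Sep 4, 1827 → Sep 4, 1828: 366 days (Feb 29, 1828 is in that span).
Sep 4, 1828 → Oct 4, 1828: 30 days (September has 30).
Oct 4, 1828 → Nov 4, 1828: 31 days (October has 31).
Nov 4, 1828 → Dec 4, 1828: 30 days (November has 30).
Dec 4, 1828 → Jan 4, 1829: 31 days (December has 31).
Jan 4, 1829 → Feb 4, 1829: 31 days (January has 31).
Feb 4, 1829 → Mar 4, 1829: 28 days (February has 28).
Mar 4, 1829 → Apr 4, 1829: 31 days (March has 31).
Apr 4, 1829 → May 4, 1829: 30 days (April has 30).
May 4, 1829 → May 24, 1829: 20 days.
Total: 7933 days.

7933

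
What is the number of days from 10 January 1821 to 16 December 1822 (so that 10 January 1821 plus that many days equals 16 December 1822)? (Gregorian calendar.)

705

Jan 10, 1821 → Jan 10, 1822: 365 days.
Jan 10, 1822 → Feb 10, 1822: 31 days (January has 31).
Feb 10, 1822 → Mar 10, 1822: 28 days (February has 28).
Mar 10, 1822 → Apr 10, 1822: 31 days (March has 31).
Apr 10, 1822 → May 10, 1822: 30 days (April has 30).
May 10, 1822 → Jun 10, 1822: 31 days (May has 31).
Jun 10, 1822 → Jul 10, 1822: 30 days (June has 30).
Jul 10, 1822 → Aug 10, 1822: 31 days (July has 31).
Aug 10, 1822 → Sep 10, 1822: 31 days (August has 31).
Sep 10, 1822 → Oct 10, 1822: 30 days (September has 30).
Oct 10, 1822 → Nov 10, 1822: 31 days (October has 31).
Nov 10, 1822 → Dec 10, 1822: 30 days (November has 30).
Dec 10, 1822 → Dec 16, 1822: 6 days.
Total: 705 days.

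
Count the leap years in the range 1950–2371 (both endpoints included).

Multiples of 4 in [1950,2371]: 105.
Of those, multiples of 100: 4 (not leap unless ÷400).
Multiples of 400: 1.
Leap years = 105 − 4 + 1 = 102.

102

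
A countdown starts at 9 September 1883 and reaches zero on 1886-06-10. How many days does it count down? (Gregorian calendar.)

Sep 9, 1883 → Sep 9, 1884: 366 days (Feb 29, 1884 is in that span).
Sep 9, 1884 → Sep 9, 1885: 365 days.
Sep 9, 1885 → Oct 9, 1885: 30 days (September has 30).
Oct 9, 1885 → Nov 9, 1885: 31 days (October has 31).
Nov 9, 1885 → Dec 9, 1885: 30 days (November has 30).
Dec 9, 1885 → Jan 9, 1886: 31 days (December has 31).
Jan 9, 1886 → Feb 9, 1886: 31 days (January has 31).
Feb 9, 1886 → Mar 9, 1886: 28 days (February has 28).
Mar 9, 1886 → Apr 9, 1886: 31 days (March has 31).
Apr 9, 1886 → May 9, 1886: 30 days (April has 30).
May 9, 1886 → Jun 9, 1886: 31 days (May has 31).
Jun 9, 1886 → Jun 10, 1886: 1 days.
Total: 1005 days.

1005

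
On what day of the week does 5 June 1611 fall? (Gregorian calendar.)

Sunday

Doomsday rule: the anchor day for the 1600s is Tuesday. For year 11: 11÷12 = 0 r 11, and 11÷4 = 2, so 0+11+2 = 13.
Tuesday + 13 ≡ Monday — that's 1611's doomsday.
In June the doomsday date is Jun 6.
Jun 5 is 1 day before Jun 6; 1 mod 7 = 1, so Monday − 1 = Sunday.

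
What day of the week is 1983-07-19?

Tuesday

Doomsday rule: the anchor day for the 1900s is Wednesday. For year 83: 83÷12 = 6 r 11, and 11÷4 = 2, so 6+11+2 = 19.
Wednesday + 19 ≡ Monday — that's 1983's doomsday.
In July the doomsday date is Jul 11.
Jul 19 is 8 days after Jul 11; 8 mod 7 = 1, so Monday + 1 = Tuesday.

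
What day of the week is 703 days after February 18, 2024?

Feb 18, 2024 is a Sunday.
703 mod 7 = 3, so 703 days after a Sunday is Sunday + 3 = Wednesday.

Wednesday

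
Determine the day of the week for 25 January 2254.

Wednesday

Doomsday rule: the anchor day for the 2200s is Friday. For year 54: 54÷12 = 4 r 6, and 6÷4 = 1, so 4+6+1 = 11.
Friday + 11 ≡ Tuesday — that's 2254's doomsday.
In January the doomsday date is Jan 3 (2254 is not a leap year).
Jan 25 is 22 days after Jan 3; 22 mod 7 = 1, so Tuesday + 1 = Wednesday.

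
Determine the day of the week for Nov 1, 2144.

Doomsday rule: the anchor day for the 2100s is Sunday. For year 44: 44÷12 = 3 r 8, and 8÷4 = 2, so 3+8+2 = 13.
Sunday + 13 ≡ Saturday — that's 2144's doomsday.
In November the doomsday date is Nov 7.
Nov 1 is 6 days before Nov 7; 6 mod 7 = 6, so Saturday − 6 = Sunday.

Sunday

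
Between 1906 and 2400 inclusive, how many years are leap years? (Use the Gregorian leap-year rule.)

121

Multiples of 4 in [1906,2400]: 124.
Of those, multiples of 100: 5 (not leap unless ÷400).
Multiples of 400: 2.
Leap years = 124 − 5 + 2 = 121.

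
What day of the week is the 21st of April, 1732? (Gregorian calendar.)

Monday

Doomsday rule: the anchor day for the 1700s is Sunday. For year 32: 32÷12 = 2 r 8, and 8÷4 = 2, so 2+8+2 = 12.
Sunday + 12 ≡ Friday — that's 1732's doomsday.
In April the doomsday date is Apr 4.
Apr 21 is 17 days after Apr 4; 17 mod 7 = 3, so Friday + 3 = Monday.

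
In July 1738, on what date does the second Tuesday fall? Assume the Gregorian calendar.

July 8, 1738

July 1, 1738 is a Tuesday.
The first Tuesday is therefore July 1 (same day).
The second Tuesday is 1 + 1×7 = July 8.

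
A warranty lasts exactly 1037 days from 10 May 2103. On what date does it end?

March 12, 2106

+366 (one year; includes Feb 29, 2104) → May 10, 2104 (671 left).
+365 (one year) → May 10, 2105 (306 left).
May has 31 days: +22 → Jun 1, 2105 (284 left).
Jun has 30 days: +30 → Jul 1, 2105 (254 left).
Jul has 31 days: +31 → Aug 1, 2105 (223 left).
Aug has 31 days: +31 → Sep 1, 2105 (192 left).
Sep has 30 days: +30 → Oct 1, 2105 (162 left).
Oct has 31 days: +31 → Nov 1, 2105 (131 left).
Nov has 30 days: +30 → Dec 1, 2105 (101 left).
Dec has 31 days: +31 → Jan 1, 2106 (70 left).
Jan has 31 days: +31 → Feb 1, 2106 (39 left).
Feb has 28 days: +28 → Mar 1, 2106 (11 left).
+11 → Mar 12, 2106.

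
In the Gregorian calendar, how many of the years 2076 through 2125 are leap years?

12

Multiples of 4 in [2076,2125]: 13.
Of those, multiples of 100: 1 (not leap unless ÷400).
Multiples of 400: 0.
Leap years = 13 − 1 + 0 = 12.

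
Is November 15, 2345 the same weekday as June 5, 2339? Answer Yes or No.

No

From Jun 5, 2339 to Nov 15, 2345 is 2355 days.
2355 mod 7 = 3, so they are different weekdays.
(Jun 5, 2339 is a Monday; Nov 15, 2345 is a Thursday.)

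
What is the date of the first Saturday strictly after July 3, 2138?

Jul 3, 2138 is a Thursday.
From Thursday to the next Saturday is 2 days.
Jul 3, 2138 + 2 = Jul 5, 2138.

July 5, 2138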